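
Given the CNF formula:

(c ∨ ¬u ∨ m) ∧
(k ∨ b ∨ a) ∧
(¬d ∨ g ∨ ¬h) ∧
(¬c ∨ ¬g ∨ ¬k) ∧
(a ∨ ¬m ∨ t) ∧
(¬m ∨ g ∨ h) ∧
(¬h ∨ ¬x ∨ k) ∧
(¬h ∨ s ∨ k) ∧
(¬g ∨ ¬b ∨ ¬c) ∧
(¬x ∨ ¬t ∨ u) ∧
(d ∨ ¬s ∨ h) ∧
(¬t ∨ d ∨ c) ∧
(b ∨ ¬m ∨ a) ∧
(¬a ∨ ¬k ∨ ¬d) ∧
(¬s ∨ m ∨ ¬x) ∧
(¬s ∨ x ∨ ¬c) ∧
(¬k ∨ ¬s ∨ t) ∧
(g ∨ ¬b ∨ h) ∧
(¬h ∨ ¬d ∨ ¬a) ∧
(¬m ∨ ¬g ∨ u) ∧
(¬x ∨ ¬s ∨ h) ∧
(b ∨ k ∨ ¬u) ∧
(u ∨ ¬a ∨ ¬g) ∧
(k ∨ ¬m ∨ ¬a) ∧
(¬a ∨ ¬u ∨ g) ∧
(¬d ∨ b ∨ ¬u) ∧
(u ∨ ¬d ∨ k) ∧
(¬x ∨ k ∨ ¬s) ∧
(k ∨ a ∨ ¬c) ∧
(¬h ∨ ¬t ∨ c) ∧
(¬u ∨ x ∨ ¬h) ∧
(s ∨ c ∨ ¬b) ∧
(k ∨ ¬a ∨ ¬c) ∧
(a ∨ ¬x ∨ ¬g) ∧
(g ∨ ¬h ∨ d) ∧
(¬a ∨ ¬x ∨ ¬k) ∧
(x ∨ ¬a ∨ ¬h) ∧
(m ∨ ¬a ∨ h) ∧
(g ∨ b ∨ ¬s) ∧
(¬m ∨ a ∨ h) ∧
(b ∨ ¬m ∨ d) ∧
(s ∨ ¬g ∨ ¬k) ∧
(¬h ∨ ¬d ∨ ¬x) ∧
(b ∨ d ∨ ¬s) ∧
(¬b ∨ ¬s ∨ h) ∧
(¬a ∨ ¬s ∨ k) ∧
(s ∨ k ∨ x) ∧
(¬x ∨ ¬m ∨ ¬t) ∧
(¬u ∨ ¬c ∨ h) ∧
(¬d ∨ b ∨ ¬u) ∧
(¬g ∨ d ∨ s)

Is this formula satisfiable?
Yes

Yes, the formula is satisfiable.

One satisfying assignment is: b=False, x=False, u=False, k=True, a=False, h=False, s=False, g=False, t=False, m=False, d=False, c=False

Verification: With this assignment, all 51 clauses evaluate to true.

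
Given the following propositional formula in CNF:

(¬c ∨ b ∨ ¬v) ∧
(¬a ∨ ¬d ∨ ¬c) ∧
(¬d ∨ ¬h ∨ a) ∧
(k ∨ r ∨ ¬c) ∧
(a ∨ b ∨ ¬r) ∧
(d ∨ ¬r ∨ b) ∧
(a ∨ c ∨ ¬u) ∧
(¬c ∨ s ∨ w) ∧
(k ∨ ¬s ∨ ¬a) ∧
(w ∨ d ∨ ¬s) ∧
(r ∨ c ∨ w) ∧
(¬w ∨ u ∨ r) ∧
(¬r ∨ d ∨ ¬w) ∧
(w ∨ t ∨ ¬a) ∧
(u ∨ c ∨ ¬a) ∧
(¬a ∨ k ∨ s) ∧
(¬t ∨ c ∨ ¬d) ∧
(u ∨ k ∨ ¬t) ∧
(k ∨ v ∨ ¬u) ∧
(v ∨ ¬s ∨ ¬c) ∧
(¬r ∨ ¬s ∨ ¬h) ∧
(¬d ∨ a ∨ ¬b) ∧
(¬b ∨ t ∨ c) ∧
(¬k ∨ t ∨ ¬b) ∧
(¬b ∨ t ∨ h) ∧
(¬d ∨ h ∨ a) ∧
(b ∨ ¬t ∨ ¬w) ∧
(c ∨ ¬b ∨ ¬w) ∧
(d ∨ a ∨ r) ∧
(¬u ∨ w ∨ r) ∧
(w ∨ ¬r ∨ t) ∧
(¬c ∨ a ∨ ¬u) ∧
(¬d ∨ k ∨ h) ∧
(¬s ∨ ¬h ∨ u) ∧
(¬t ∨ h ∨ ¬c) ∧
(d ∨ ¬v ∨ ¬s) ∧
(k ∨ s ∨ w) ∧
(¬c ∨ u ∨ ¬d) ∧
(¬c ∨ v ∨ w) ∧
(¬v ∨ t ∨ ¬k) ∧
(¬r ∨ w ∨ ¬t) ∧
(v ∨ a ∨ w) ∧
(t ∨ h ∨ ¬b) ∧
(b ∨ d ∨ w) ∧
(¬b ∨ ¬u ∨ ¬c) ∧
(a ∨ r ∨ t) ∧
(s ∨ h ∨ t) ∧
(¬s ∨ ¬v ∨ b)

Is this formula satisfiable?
Yes

Yes, the formula is satisfiable.

One satisfying assignment is: d=False, a=True, b=False, u=True, c=True, k=True, h=True, r=False, t=False, w=True, v=False, s=False

Verification: With this assignment, all 48 clauses evaluate to true.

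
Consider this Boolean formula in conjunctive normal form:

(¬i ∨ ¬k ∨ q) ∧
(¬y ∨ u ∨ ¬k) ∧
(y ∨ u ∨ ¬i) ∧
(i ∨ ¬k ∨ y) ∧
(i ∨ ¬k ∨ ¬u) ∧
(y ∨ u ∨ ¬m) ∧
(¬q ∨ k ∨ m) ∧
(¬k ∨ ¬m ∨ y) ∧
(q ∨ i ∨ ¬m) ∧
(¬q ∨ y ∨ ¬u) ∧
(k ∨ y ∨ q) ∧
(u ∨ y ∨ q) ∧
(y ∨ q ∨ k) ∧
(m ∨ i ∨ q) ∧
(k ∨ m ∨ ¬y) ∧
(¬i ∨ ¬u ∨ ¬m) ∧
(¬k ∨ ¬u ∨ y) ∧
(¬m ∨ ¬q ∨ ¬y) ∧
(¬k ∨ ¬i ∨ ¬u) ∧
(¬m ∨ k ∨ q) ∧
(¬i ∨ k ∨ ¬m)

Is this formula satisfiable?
No

No, the formula is not satisfiable.

No assignment of truth values to the variables can make all 21 clauses true simultaneously.

The formula is UNSAT (unsatisfiable).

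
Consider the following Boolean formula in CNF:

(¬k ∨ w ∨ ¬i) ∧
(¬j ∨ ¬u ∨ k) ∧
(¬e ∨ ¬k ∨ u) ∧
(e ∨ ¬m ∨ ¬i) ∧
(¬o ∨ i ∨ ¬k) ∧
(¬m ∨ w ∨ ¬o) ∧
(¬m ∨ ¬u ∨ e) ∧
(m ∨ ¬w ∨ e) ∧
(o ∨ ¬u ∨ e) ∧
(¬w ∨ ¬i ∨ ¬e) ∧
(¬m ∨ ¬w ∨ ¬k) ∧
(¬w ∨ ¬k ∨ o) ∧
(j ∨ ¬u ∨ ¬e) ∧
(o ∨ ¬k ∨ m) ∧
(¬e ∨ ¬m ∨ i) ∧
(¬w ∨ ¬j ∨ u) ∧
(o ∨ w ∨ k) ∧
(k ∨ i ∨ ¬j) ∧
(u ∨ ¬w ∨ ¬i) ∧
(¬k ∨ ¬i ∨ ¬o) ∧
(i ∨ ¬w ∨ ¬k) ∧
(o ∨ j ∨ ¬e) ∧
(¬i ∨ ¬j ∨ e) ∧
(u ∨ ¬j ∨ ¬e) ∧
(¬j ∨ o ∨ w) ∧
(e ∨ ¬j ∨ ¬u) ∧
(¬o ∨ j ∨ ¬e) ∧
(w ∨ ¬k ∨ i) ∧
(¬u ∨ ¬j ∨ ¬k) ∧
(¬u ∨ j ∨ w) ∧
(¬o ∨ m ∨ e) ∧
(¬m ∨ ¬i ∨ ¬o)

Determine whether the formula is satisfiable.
Yes

Yes, the formula is satisfiable.

One satisfying assignment is: u=False, k=False, j=False, o=False, m=True, e=False, i=False, w=True

Verification: With this assignment, all 32 clauses evaluate to true.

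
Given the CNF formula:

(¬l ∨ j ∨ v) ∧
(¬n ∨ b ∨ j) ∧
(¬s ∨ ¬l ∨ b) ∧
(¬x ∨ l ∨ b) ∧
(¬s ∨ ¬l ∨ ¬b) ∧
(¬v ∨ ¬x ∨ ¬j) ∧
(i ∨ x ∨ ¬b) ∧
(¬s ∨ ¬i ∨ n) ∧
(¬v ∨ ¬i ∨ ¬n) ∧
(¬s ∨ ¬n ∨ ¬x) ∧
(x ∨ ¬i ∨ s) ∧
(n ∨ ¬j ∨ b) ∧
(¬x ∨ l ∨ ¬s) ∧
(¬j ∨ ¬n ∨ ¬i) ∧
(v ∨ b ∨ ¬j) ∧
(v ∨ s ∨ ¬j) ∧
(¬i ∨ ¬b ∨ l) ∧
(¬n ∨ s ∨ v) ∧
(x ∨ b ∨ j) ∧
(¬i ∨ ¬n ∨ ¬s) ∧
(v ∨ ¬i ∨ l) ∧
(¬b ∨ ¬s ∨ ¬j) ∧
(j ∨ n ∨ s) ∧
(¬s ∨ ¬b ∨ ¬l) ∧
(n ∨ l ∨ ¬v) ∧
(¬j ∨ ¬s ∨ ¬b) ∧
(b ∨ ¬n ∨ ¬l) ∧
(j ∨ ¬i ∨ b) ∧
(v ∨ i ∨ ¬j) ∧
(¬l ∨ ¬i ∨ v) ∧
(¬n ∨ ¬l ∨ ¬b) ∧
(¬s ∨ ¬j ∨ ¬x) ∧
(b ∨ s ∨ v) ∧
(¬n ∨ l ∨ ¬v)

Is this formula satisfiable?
No

No, the formula is not satisfiable.

No assignment of truth values to the variables can make all 34 clauses true simultaneously.

The formula is UNSAT (unsatisfiable).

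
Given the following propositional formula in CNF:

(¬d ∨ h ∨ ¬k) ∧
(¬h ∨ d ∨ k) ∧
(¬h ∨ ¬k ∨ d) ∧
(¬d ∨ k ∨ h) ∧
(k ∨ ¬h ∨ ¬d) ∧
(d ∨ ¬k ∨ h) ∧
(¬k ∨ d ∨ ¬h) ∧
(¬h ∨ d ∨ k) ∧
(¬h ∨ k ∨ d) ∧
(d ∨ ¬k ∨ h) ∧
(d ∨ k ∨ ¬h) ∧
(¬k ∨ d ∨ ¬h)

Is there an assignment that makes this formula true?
Yes

Yes, the formula is satisfiable.

One satisfying assignment is: d=False, h=False, k=False

Verification: With this assignment, all 12 clauses evaluate to true.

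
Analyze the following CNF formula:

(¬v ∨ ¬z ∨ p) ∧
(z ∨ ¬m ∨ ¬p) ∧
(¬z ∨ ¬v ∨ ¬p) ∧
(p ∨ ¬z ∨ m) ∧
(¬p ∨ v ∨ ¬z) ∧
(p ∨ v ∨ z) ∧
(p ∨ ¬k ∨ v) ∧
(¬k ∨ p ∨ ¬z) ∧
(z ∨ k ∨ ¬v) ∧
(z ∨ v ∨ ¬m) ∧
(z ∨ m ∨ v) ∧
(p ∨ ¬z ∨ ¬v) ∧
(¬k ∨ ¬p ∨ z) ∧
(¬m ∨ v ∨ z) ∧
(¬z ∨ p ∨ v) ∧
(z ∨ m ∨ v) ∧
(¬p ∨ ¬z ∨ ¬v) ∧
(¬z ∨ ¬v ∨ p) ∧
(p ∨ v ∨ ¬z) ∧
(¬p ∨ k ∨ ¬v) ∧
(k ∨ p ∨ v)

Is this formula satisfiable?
Yes

Yes, the formula is satisfiable.

One satisfying assignment is: p=False, z=False, v=True, m=False, k=True

Verification: With this assignment, all 21 clauses evaluate to true.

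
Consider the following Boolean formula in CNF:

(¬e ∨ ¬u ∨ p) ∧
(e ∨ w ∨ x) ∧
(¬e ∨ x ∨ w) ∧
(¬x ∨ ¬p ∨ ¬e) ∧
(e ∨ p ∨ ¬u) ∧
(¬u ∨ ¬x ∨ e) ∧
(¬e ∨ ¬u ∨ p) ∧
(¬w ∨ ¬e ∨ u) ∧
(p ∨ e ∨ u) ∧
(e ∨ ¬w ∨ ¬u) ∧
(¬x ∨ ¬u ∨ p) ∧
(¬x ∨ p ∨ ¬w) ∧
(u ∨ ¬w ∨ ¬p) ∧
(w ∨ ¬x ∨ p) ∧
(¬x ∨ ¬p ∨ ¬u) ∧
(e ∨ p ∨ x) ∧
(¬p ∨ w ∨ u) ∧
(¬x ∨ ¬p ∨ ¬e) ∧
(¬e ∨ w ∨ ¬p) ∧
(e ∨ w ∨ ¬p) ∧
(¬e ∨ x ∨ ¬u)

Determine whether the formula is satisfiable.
No

No, the formula is not satisfiable.

No assignment of truth values to the variables can make all 21 clauses true simultaneously.

The formula is UNSAT (unsatisfiable).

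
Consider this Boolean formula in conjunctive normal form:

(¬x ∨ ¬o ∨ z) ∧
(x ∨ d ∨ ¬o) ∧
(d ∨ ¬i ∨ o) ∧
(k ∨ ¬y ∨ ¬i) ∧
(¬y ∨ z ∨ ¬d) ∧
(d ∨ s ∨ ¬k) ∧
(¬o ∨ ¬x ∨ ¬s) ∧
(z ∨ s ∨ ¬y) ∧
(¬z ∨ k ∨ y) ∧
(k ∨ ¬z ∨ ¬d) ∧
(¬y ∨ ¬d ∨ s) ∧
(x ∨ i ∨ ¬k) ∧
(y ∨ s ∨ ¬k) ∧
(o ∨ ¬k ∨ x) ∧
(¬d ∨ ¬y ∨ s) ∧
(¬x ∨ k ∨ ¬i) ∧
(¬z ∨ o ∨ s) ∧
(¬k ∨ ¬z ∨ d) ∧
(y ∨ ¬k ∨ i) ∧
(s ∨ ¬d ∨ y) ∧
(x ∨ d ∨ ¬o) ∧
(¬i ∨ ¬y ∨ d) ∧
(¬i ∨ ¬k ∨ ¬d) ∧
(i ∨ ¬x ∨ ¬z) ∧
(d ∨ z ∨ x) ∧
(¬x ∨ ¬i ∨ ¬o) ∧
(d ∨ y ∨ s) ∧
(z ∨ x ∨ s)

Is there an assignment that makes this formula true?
Yes

Yes, the formula is satisfiable.

One satisfying assignment is: k=False, y=False, z=False, i=False, s=True, d=False, o=False, x=True

Verification: With this assignment, all 28 clauses evaluate to true.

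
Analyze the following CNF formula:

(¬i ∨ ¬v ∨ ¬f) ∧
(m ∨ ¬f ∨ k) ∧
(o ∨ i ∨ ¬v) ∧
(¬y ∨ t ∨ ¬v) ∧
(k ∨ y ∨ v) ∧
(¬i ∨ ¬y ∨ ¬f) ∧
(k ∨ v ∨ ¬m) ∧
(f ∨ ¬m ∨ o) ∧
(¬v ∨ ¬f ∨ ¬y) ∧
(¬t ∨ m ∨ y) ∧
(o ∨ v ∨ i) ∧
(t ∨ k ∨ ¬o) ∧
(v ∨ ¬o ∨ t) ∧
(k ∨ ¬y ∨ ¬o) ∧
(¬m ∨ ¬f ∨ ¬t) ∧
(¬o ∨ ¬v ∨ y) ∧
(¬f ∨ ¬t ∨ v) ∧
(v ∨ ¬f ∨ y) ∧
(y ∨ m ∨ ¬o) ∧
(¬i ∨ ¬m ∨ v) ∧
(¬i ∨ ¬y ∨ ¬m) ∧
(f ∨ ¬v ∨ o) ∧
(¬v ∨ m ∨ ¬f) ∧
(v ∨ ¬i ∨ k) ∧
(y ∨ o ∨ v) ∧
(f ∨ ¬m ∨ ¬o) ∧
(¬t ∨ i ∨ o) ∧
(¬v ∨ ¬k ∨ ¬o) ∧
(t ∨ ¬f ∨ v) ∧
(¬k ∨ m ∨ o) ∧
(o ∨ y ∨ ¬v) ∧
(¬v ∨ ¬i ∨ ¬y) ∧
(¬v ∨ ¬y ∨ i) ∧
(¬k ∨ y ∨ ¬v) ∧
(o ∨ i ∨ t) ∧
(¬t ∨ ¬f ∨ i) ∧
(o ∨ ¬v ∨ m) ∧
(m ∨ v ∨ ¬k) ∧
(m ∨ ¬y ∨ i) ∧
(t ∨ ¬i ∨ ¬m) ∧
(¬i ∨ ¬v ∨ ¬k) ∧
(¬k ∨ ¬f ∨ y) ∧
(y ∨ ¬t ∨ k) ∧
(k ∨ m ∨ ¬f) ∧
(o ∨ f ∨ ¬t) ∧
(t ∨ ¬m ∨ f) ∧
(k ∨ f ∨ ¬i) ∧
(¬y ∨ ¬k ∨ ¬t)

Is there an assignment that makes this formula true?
No

No, the formula is not satisfiable.

No assignment of truth values to the variables can make all 48 clauses true simultaneously.

The formula is UNSAT (unsatisfiable).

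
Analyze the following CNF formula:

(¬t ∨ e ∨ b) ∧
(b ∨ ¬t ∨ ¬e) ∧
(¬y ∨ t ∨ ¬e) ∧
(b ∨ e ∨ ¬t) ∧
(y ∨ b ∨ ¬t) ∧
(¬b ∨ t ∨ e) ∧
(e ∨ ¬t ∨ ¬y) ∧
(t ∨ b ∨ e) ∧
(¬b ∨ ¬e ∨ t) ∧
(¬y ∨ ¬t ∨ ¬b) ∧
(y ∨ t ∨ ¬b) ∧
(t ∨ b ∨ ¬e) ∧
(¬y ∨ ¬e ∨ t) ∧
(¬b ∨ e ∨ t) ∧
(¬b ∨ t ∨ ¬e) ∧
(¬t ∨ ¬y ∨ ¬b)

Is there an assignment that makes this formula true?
Yes

Yes, the formula is satisfiable.

One satisfying assignment is: e=False, b=True, t=True, y=False

Verification: With this assignment, all 16 clauses evaluate to true.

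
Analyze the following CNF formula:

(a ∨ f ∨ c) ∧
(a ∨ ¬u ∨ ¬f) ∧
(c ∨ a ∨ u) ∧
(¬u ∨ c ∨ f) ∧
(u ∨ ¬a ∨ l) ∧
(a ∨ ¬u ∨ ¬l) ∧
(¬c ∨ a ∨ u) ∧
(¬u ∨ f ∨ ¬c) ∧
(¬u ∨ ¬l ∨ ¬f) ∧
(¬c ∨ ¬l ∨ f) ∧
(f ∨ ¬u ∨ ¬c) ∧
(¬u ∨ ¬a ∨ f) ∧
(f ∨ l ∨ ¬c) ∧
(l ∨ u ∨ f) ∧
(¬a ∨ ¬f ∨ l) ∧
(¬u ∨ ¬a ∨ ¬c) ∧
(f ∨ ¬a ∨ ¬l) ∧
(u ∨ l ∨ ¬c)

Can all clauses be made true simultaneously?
Yes

Yes, the formula is satisfiable.

One satisfying assignment is: u=False, l=True, c=False, f=True, a=True

Verification: With this assignment, all 18 clauses evaluate to true.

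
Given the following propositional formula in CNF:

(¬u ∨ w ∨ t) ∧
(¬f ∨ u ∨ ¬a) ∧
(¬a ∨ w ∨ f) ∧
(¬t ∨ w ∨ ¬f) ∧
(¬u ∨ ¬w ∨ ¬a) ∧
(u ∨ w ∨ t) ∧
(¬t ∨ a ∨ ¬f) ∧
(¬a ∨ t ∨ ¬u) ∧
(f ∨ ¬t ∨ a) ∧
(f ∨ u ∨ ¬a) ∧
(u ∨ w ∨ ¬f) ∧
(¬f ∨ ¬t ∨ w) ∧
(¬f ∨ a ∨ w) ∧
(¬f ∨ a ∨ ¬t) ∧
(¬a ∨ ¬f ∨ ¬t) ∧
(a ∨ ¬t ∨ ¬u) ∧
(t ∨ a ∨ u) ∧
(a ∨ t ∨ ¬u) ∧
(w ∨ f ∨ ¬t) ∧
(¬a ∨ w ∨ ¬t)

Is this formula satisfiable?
No

No, the formula is not satisfiable.

No assignment of truth values to the variables can make all 20 clauses true simultaneously.

The formula is UNSAT (unsatisfiable).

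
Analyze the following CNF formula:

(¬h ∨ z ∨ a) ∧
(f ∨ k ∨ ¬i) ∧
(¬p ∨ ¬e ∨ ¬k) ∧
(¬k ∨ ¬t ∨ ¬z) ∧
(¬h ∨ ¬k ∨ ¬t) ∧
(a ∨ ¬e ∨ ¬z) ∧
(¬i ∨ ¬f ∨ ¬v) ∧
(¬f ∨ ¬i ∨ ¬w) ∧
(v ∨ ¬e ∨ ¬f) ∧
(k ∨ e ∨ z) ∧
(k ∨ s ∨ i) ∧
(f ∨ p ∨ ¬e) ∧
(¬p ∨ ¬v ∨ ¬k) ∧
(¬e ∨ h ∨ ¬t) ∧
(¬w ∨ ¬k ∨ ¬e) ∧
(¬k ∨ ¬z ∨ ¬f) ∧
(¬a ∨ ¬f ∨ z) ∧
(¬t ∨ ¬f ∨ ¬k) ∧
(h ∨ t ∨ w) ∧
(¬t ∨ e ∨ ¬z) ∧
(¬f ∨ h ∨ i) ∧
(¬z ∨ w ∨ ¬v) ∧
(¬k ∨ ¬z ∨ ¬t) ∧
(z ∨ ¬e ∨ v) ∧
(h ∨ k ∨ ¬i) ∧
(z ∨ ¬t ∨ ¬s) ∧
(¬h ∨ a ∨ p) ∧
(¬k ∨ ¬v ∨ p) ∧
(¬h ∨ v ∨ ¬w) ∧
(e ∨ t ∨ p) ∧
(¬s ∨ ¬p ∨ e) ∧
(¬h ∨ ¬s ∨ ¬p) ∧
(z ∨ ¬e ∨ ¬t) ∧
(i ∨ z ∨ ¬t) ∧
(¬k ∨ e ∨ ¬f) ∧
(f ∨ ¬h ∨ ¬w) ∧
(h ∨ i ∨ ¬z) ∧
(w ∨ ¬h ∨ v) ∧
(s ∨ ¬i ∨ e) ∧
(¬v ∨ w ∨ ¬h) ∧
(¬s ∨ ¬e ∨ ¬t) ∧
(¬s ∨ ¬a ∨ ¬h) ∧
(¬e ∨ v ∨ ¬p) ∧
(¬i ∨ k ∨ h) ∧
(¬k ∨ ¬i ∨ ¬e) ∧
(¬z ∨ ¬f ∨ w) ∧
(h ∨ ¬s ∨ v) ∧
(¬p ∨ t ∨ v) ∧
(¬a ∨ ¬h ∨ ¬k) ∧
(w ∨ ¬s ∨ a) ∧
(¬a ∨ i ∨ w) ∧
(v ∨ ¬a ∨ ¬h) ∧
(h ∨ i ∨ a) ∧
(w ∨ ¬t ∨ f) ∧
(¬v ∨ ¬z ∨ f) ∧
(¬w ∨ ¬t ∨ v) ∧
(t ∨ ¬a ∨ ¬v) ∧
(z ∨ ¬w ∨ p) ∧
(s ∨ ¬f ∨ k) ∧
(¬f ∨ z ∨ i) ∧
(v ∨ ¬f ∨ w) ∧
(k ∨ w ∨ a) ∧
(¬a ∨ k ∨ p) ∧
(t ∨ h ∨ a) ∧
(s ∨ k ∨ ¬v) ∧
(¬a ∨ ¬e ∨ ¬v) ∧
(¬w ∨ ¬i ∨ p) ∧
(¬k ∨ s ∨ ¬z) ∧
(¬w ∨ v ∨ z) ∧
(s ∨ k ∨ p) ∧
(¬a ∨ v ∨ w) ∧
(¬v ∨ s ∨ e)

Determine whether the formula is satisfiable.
No

No, the formula is not satisfiable.

No assignment of truth values to the variables can make all 72 clauses true simultaneously.

The formula is UNSAT (unsatisfiable).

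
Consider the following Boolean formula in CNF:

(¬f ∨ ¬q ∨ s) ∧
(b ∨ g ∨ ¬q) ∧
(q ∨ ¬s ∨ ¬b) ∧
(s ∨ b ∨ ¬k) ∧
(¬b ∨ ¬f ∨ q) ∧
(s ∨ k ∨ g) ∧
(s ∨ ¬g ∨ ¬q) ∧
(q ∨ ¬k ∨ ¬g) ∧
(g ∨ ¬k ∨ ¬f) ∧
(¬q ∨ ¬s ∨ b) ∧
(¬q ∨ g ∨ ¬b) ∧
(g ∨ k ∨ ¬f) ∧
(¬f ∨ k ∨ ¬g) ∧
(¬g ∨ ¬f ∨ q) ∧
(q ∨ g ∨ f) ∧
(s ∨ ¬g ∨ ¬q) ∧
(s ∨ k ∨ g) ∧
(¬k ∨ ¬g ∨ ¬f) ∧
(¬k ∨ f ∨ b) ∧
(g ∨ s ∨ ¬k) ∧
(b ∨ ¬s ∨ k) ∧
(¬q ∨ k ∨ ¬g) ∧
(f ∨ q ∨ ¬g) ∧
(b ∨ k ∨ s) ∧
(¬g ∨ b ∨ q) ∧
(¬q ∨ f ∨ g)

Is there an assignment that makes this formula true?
Yes

Yes, the formula is satisfiable.

One satisfying assignment is: f=False, s=True, q=True, k=True, b=True, g=True

Verification: With this assignment, all 26 clauses evaluate to true.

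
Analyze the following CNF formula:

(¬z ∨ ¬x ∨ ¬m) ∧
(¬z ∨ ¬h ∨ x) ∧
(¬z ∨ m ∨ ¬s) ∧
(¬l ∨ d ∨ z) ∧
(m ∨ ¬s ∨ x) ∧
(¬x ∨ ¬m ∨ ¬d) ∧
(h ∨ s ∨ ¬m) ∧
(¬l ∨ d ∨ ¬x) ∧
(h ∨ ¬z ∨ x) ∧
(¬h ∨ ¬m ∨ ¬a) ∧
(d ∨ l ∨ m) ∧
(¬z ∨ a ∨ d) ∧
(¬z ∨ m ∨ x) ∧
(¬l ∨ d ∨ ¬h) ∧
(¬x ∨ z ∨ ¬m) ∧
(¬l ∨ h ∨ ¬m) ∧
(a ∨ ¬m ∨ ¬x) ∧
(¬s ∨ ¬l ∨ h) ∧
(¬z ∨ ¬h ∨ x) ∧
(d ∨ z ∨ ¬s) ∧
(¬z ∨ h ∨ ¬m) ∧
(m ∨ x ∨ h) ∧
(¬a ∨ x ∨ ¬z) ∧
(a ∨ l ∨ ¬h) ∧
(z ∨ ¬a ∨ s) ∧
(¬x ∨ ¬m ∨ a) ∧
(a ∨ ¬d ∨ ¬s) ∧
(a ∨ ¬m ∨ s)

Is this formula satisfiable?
Yes

Yes, the formula is satisfiable.

One satisfying assignment is: h=False, m=True, l=False, x=False, a=True, d=True, z=False, s=True

Verification: With this assignment, all 28 clauses evaluate to true.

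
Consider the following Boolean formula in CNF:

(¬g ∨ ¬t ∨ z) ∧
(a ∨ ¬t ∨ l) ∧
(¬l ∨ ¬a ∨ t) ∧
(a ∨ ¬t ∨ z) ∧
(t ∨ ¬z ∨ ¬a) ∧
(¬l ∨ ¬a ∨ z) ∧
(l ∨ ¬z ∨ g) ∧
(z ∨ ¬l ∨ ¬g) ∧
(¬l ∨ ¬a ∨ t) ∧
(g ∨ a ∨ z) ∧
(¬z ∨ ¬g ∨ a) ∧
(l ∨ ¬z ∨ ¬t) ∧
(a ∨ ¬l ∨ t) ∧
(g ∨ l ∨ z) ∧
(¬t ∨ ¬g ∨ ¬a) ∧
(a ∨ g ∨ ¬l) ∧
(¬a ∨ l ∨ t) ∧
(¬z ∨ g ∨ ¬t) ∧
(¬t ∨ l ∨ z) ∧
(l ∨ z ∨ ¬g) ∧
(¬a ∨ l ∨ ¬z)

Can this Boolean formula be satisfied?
No

No, the formula is not satisfiable.

No assignment of truth values to the variables can make all 21 clauses true simultaneously.

The formula is UNSAT (unsatisfiable).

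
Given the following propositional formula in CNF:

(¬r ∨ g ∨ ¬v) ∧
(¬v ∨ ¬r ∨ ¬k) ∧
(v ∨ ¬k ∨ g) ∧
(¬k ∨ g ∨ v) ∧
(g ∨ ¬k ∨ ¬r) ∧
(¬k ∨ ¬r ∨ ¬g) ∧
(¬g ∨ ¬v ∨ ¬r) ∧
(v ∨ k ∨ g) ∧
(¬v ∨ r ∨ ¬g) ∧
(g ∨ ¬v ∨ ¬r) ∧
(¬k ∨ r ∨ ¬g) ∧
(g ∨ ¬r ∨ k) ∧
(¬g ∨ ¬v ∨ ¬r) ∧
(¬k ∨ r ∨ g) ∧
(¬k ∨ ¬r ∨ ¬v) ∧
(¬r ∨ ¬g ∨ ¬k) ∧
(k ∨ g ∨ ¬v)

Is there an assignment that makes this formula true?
Yes

Yes, the formula is satisfiable.

One satisfying assignment is: k=False, v=False, g=True, r=False

Verification: With this assignment, all 17 clauses evaluate to true.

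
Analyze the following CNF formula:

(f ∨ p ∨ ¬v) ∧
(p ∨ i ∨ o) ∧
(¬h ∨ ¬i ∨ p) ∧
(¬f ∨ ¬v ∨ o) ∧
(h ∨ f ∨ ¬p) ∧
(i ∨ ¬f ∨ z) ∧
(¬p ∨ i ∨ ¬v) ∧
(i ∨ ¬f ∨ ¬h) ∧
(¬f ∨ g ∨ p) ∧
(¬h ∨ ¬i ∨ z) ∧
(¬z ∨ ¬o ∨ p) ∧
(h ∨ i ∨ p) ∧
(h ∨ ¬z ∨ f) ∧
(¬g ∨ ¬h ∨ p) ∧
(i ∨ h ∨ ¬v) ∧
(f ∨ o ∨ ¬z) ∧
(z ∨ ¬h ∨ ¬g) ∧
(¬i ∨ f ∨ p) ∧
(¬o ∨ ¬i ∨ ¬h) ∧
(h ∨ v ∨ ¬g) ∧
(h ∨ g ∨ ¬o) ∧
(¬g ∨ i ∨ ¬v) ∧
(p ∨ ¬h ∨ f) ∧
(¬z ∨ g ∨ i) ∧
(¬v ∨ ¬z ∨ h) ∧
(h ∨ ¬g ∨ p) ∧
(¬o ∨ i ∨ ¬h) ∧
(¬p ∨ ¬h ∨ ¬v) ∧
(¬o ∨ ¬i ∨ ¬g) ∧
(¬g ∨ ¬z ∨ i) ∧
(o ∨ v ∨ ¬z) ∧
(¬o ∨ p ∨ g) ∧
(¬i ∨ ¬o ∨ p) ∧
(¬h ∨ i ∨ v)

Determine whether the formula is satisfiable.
Yes

Yes, the formula is satisfiable.

One satisfying assignment is: f=True, p=True, v=False, h=False, g=False, o=False, i=True, z=False

Verification: With this assignment, all 34 clauses evaluate to true.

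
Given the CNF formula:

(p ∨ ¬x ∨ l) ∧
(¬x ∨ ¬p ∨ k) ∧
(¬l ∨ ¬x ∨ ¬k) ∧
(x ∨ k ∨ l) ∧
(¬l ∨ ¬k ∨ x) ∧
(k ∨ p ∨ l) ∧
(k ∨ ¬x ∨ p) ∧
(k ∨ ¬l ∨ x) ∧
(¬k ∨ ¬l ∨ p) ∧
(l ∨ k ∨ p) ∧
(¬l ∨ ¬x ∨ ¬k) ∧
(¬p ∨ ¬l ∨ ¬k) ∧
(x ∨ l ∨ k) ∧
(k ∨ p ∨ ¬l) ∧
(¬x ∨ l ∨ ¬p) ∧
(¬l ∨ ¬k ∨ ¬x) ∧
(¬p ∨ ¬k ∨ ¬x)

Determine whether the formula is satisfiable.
Yes

Yes, the formula is satisfiable.

One satisfying assignment is: l=False, p=True, k=True, x=False

Verification: With this assignment, all 17 clauses evaluate to true.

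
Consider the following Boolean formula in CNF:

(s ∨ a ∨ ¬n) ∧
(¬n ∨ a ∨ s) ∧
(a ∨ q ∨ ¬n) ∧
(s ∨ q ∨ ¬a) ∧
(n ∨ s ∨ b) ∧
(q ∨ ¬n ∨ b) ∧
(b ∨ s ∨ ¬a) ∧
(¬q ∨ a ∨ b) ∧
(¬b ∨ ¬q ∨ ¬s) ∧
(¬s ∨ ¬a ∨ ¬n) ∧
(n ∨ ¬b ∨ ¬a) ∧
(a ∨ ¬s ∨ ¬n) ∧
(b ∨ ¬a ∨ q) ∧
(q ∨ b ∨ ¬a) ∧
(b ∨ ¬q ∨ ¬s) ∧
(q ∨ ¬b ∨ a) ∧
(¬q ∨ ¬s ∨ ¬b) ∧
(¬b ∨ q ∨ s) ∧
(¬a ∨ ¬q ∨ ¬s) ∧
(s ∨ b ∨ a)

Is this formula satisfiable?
Yes

Yes, the formula is satisfiable.

One satisfying assignment is: q=False, n=False, s=True, a=False, b=False

Verification: With this assignment, all 20 clauses evaluate to true.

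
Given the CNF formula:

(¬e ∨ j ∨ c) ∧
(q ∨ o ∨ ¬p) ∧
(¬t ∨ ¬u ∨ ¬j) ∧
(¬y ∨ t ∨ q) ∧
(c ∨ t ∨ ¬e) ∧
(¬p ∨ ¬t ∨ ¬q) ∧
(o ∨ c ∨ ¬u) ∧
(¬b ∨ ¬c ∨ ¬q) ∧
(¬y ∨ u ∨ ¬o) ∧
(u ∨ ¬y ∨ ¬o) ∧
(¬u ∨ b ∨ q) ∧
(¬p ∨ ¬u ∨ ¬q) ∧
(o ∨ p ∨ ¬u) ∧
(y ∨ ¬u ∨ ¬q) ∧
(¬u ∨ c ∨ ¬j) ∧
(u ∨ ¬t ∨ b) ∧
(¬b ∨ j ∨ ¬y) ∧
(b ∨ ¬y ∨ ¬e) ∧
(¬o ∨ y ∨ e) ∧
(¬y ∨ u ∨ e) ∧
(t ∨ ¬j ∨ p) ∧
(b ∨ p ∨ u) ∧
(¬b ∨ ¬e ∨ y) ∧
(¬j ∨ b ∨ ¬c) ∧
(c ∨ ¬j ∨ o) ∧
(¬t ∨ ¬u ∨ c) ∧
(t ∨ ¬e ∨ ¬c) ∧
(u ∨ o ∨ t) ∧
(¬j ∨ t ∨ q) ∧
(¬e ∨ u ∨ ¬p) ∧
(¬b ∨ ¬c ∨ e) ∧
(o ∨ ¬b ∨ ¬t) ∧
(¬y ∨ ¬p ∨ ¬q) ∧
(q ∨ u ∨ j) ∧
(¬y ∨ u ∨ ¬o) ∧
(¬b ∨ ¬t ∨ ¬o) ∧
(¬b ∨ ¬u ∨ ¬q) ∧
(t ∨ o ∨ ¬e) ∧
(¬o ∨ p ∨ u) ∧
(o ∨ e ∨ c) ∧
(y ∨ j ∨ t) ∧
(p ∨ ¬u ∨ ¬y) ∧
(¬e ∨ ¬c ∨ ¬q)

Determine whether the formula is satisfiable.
No

No, the formula is not satisfiable.

No assignment of truth values to the variables can make all 43 clauses true simultaneously.

The formula is UNSAT (unsatisfiable).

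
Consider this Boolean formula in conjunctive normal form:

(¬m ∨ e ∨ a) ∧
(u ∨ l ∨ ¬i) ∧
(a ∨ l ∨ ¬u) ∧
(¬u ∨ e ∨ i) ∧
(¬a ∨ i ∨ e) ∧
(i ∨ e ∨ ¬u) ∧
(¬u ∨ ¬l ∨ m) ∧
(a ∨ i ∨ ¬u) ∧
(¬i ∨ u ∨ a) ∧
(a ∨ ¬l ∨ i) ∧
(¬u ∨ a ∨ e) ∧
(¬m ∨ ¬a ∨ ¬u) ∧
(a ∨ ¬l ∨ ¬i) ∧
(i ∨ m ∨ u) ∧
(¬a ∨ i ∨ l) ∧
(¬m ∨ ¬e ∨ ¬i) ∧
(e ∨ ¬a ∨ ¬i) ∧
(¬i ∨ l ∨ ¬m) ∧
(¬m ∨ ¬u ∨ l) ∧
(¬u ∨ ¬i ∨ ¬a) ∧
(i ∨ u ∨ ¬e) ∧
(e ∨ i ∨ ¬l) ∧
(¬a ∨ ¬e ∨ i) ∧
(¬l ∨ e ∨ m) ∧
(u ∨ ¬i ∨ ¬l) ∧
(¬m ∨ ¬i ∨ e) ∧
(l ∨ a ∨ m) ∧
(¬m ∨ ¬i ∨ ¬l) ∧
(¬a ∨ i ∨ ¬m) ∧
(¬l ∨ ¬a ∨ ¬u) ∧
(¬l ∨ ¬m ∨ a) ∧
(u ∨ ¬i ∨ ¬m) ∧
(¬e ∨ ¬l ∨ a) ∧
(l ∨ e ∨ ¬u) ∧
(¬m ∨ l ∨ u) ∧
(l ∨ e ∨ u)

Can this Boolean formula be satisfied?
No

No, the formula is not satisfiable.

No assignment of truth values to the variables can make all 36 clauses true simultaneously.

The formula is UNSAT (unsatisfiable).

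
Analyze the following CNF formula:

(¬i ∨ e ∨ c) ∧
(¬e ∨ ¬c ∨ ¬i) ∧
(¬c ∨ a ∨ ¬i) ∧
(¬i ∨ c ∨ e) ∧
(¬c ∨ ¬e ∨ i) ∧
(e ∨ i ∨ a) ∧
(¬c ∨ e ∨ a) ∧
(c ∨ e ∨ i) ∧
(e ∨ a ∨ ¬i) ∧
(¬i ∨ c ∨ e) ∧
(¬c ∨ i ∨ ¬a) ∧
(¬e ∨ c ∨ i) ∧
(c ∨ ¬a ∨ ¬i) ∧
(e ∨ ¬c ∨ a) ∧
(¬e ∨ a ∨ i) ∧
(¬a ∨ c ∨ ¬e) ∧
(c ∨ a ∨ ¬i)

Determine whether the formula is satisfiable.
Yes

Yes, the formula is satisfiable.

One satisfying assignment is: a=True, e=False, i=True, c=True

Verification: With this assignment, all 17 clauses evaluate to true.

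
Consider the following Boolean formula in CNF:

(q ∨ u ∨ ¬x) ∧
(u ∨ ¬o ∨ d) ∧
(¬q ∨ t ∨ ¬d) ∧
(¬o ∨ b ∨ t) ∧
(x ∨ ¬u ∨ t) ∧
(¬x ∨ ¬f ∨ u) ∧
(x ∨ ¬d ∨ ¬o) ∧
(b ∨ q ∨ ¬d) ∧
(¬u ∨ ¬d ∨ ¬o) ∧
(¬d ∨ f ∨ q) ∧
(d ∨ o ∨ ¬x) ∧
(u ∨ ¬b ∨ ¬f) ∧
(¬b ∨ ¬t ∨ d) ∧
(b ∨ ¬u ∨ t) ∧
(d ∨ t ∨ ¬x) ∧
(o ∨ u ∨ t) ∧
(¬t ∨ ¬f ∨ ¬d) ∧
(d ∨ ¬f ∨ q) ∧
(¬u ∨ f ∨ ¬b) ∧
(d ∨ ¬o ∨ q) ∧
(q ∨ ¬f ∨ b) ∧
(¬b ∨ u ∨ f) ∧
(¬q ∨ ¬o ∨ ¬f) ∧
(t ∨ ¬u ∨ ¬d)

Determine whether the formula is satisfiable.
Yes

Yes, the formula is satisfiable.

One satisfying assignment is: b=False, t=True, o=False, u=False, q=False, d=False, f=False, x=False

Verification: With this assignment, all 24 clauses evaluate to true.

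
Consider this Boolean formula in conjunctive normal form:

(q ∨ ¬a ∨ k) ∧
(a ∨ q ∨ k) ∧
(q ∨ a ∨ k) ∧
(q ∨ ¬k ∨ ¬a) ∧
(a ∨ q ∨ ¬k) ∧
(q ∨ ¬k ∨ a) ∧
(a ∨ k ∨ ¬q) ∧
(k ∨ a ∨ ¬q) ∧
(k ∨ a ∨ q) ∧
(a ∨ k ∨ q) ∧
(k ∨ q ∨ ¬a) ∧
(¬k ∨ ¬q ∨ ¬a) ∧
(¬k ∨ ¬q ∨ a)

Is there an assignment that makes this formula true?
Yes

Yes, the formula is satisfiable.

One satisfying assignment is: k=False, q=True, a=True

Verification: With this assignment, all 13 clauses evaluate to true.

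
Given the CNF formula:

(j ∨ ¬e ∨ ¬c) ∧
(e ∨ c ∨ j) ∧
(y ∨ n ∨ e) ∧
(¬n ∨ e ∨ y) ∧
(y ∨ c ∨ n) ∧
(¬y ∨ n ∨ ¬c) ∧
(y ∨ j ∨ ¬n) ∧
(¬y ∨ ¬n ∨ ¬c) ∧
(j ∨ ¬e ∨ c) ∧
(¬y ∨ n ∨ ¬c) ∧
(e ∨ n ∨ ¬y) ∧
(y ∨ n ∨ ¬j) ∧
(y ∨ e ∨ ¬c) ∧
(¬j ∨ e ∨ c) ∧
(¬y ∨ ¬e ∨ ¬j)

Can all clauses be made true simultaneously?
Yes

Yes, the formula is satisfiable.

One satisfying assignment is: y=False, n=True, e=True, c=False, j=True

Verification: With this assignment, all 15 clauses evaluate to true.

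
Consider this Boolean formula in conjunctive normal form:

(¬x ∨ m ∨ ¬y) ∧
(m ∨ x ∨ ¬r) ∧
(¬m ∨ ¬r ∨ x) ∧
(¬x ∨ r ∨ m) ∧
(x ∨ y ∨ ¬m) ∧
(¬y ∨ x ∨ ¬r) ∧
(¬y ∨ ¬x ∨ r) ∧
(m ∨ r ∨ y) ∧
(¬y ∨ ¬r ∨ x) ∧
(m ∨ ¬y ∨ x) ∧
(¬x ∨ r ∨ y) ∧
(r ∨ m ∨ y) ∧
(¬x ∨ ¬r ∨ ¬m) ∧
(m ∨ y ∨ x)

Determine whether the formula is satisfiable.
Yes

Yes, the formula is satisfiable.

One satisfying assignment is: x=False, r=False, y=True, m=True

Verification: With this assignment, all 14 clauses evaluate to true.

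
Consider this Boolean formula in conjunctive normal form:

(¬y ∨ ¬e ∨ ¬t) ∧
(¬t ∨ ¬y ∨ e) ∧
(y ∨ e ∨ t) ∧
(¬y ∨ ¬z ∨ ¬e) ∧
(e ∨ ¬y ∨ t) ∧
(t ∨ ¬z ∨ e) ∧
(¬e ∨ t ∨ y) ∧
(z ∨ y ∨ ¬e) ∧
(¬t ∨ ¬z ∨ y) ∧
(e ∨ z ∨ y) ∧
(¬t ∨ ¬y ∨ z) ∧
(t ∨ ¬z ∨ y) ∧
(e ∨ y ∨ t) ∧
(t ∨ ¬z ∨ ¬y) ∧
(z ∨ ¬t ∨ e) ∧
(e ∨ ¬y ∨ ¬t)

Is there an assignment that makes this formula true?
Yes

Yes, the formula is satisfiable.

One satisfying assignment is: z=False, t=False, e=True, y=True

Verification: With this assignment, all 16 clauses evaluate to true.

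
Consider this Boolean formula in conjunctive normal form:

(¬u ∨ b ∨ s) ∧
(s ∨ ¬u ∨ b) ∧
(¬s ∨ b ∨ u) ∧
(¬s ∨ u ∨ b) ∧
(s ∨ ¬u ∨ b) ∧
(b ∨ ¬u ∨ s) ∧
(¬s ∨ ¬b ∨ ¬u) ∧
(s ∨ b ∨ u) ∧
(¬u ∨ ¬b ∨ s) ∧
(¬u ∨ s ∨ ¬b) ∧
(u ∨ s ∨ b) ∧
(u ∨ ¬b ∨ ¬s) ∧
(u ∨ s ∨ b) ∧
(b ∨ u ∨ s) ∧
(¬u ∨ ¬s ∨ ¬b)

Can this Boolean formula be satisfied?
Yes

Yes, the formula is satisfiable.

One satisfying assignment is: s=False, u=False, b=True

Verification: With this assignment, all 15 clauses evaluate to true.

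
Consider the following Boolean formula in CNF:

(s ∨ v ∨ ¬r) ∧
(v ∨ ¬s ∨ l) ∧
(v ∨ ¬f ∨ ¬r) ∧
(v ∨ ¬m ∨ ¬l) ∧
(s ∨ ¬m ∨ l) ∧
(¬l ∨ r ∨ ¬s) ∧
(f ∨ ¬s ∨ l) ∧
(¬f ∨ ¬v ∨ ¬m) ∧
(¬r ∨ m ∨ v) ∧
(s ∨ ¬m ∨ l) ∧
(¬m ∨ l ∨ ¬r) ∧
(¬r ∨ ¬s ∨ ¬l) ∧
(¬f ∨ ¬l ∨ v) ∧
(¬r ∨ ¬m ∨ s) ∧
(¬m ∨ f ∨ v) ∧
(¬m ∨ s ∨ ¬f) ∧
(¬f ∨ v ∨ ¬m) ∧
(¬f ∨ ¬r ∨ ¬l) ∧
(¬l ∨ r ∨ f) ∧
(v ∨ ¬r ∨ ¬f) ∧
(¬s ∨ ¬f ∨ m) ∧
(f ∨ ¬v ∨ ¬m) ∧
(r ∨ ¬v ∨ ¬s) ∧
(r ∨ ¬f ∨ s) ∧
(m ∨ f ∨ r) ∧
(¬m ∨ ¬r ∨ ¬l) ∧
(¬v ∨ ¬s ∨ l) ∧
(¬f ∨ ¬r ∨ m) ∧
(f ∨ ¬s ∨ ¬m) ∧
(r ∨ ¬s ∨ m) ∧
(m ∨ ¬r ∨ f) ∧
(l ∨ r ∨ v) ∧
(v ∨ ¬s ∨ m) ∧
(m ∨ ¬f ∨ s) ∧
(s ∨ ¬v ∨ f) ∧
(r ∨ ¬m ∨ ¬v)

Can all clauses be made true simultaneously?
No

No, the formula is not satisfiable.

No assignment of truth values to the variables can make all 36 clauses true simultaneously.

The formula is UNSAT (unsatisfiable).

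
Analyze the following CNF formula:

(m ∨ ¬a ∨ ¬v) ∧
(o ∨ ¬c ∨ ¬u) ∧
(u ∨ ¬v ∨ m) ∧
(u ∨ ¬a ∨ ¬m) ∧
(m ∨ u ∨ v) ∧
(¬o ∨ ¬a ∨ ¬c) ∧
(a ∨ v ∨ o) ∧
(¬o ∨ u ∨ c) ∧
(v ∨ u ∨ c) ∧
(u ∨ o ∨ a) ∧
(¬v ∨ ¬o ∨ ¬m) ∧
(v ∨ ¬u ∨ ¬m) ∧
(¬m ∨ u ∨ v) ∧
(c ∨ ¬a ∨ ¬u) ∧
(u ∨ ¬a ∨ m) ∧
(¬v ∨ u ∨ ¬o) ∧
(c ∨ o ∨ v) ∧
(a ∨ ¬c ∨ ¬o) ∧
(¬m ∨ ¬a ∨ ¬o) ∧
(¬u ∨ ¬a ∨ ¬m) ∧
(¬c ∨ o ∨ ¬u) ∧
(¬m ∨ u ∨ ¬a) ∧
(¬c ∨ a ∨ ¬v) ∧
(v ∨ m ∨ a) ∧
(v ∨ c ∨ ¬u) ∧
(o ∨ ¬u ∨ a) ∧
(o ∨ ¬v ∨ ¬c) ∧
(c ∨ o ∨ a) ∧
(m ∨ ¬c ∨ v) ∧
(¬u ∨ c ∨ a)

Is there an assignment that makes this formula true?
No

No, the formula is not satisfiable.

No assignment of truth values to the variables can make all 30 clauses true simultaneously.

The formula is UNSAT (unsatisfiable).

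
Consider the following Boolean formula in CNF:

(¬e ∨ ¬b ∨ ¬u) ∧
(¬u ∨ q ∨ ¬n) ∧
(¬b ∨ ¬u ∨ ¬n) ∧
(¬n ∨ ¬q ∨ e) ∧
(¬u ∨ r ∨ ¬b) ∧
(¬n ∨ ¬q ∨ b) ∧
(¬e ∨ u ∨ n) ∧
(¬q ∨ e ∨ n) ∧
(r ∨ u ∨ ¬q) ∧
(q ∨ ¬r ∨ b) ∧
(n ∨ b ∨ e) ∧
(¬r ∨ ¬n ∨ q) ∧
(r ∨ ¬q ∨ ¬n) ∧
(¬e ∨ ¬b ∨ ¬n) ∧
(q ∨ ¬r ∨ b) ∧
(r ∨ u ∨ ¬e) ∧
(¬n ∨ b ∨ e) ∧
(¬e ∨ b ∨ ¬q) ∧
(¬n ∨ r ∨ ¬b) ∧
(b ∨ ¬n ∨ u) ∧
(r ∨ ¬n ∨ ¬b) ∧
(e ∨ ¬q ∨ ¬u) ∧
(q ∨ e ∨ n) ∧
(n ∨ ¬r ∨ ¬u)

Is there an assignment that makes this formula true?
Yes

Yes, the formula is satisfiable.

One satisfying assignment is: r=False, q=False, b=False, u=True, n=False, e=True

Verification: With this assignment, all 24 clauses evaluate to true.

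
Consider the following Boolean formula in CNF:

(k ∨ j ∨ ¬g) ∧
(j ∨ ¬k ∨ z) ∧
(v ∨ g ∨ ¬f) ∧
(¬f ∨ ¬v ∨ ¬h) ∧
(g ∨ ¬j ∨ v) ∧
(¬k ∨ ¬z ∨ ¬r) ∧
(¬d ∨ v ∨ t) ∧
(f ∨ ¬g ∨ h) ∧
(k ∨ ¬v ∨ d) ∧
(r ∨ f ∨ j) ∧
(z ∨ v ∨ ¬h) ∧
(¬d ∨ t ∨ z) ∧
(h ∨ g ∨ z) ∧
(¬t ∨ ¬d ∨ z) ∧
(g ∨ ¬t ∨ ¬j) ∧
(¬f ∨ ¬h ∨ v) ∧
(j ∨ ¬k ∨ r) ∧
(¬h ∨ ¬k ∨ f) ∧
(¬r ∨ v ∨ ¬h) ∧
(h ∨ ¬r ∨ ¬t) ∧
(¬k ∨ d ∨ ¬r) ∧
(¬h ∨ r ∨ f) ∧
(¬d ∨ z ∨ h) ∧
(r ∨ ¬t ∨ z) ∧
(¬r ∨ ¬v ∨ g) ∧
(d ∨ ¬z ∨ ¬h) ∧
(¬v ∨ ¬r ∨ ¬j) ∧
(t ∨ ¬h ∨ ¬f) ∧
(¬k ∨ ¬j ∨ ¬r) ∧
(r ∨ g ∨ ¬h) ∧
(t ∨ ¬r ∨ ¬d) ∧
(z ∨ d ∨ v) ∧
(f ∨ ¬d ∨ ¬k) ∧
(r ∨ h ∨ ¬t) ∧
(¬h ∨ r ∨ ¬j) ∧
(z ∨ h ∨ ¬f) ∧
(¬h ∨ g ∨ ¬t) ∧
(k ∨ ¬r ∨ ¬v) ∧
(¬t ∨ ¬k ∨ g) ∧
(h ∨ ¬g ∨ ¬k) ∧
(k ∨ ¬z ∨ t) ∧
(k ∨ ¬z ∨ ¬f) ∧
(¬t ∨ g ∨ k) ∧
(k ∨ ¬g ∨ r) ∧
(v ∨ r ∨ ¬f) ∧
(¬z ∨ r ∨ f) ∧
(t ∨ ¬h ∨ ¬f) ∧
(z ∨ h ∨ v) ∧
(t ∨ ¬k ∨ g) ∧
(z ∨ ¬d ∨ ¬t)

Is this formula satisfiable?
No

No, the formula is not satisfiable.

No assignment of truth values to the variables can make all 50 clauses true simultaneously.

The formula is UNSAT (unsatisfiable).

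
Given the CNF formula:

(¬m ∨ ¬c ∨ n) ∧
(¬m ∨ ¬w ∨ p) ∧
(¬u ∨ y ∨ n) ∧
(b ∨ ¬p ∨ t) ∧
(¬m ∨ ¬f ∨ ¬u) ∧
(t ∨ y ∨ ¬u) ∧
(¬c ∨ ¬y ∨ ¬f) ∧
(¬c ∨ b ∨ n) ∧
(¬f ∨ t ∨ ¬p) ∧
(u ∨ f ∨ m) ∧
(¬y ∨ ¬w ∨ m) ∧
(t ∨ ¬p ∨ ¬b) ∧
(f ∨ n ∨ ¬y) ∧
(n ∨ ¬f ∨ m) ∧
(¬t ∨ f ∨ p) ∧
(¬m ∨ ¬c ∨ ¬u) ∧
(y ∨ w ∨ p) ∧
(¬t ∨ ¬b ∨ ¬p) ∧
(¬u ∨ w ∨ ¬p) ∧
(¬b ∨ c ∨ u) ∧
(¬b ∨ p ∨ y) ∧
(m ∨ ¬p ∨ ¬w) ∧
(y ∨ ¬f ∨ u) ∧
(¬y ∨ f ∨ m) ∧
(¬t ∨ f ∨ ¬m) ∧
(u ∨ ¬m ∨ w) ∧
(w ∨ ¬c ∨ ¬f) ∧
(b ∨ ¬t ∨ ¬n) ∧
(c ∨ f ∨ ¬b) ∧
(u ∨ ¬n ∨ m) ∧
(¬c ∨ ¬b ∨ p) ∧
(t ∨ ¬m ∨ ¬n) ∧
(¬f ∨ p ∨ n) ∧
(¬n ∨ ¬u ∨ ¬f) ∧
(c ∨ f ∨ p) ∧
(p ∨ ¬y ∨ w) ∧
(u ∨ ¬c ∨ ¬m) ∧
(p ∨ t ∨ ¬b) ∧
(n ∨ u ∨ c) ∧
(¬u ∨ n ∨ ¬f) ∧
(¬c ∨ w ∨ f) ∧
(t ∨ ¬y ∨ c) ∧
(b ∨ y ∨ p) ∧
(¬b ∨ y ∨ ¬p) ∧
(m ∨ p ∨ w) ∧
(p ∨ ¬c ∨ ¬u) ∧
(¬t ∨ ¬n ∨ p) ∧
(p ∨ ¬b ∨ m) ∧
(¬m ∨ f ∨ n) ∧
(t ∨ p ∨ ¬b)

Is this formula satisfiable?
No

No, the formula is not satisfiable.

No assignment of truth values to the variables can make all 50 clauses true simultaneously.

The formula is UNSAT (unsatisfiable).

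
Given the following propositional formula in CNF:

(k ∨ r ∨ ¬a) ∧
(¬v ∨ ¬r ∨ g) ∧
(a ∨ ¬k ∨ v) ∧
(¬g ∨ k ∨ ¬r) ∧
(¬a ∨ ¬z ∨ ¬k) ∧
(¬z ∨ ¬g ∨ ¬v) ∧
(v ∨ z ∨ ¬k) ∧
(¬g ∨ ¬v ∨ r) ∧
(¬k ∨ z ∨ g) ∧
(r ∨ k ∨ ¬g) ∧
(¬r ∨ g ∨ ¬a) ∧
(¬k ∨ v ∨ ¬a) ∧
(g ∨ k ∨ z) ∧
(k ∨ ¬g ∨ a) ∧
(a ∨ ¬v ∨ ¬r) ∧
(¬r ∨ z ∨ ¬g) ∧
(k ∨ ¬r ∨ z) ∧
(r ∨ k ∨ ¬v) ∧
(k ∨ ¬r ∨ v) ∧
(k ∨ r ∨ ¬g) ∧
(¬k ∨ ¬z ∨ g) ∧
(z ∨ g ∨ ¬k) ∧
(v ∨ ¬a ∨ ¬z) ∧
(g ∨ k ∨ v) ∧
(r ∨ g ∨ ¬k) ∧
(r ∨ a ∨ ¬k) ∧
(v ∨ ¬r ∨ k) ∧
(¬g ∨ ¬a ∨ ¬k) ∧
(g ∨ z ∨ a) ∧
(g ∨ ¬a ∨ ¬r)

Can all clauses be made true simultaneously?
No

No, the formula is not satisfiable.

No assignment of truth values to the variables can make all 30 clauses true simultaneously.

The formula is UNSAT (unsatisfiable).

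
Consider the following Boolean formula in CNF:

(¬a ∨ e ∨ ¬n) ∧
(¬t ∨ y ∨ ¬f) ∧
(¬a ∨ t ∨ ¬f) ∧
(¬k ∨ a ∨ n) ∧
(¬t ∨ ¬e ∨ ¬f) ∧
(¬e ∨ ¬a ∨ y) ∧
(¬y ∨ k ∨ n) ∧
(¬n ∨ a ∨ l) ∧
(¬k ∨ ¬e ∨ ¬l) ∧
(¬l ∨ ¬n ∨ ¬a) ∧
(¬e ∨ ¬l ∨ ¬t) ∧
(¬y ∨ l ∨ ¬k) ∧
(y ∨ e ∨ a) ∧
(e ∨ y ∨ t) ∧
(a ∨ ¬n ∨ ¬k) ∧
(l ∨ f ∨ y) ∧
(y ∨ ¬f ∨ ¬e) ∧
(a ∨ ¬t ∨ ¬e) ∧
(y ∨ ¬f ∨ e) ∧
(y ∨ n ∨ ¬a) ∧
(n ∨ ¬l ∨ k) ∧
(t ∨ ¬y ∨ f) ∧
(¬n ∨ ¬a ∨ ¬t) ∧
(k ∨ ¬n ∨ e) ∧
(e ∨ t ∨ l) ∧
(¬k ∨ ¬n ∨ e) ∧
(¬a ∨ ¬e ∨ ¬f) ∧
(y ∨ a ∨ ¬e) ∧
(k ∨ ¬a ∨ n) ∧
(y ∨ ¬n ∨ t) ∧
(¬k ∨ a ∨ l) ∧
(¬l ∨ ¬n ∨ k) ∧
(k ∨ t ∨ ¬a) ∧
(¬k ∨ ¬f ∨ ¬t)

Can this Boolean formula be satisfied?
Yes

Yes, the formula is satisfiable.

One satisfying assignment is: a=True, l=True, f=False, e=False, t=True, y=True, k=True, n=False

Verification: With this assignment, all 34 clauses evaluate to true.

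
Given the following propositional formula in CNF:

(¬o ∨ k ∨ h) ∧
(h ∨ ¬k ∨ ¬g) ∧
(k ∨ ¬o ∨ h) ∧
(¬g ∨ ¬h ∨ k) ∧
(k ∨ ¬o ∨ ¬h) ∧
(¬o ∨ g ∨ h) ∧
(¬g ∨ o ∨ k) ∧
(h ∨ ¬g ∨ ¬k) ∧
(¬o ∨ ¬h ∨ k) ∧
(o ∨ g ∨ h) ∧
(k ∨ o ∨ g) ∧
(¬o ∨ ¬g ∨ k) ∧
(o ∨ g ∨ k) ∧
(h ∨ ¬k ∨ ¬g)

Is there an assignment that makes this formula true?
Yes

Yes, the formula is satisfiable.

One satisfying assignment is: h=True, o=True, k=True, g=False

Verification: With this assignment, all 14 clauses evaluate to true.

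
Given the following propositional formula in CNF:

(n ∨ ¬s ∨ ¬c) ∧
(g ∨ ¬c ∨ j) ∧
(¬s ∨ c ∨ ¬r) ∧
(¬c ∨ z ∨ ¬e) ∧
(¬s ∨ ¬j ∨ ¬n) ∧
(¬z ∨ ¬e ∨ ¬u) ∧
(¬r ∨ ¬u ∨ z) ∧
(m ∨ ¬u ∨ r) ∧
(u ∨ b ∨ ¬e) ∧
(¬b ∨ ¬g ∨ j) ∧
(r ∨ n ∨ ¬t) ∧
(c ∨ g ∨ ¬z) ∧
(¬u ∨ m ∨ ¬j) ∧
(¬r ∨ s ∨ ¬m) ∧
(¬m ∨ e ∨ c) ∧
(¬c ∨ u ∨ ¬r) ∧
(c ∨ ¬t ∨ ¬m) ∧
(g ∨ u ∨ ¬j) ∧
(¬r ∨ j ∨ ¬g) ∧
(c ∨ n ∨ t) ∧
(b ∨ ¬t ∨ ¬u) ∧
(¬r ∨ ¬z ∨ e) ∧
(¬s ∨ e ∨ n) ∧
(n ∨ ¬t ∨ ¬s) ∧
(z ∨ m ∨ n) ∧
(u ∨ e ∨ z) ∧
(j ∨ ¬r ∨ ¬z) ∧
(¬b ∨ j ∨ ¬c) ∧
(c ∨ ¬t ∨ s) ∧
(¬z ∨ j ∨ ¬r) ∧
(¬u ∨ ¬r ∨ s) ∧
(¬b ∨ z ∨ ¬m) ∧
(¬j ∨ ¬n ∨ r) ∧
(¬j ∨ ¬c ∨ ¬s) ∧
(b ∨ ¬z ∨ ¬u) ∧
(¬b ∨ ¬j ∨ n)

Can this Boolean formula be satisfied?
Yes

Yes, the formula is satisfiable.

One satisfying assignment is: b=False, e=False, j=True, n=False, m=False, u=False, s=False, t=False, g=True, c=True, z=True, r=False

Verification: With this assignment, all 36 clauses evaluate to true.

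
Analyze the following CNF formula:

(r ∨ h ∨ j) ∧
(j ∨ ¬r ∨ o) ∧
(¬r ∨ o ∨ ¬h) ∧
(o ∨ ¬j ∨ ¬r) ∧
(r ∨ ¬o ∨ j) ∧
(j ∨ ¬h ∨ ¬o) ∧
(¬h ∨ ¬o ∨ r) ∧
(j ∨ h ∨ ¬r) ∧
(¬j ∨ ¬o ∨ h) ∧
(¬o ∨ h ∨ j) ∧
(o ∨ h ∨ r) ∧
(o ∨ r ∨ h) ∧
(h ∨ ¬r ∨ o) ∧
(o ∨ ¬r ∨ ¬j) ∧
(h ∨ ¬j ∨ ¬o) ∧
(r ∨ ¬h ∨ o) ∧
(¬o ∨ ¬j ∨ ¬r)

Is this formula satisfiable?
No

No, the formula is not satisfiable.

No assignment of truth values to the variables can make all 17 clauses true simultaneously.

The formula is UNSAT (unsatisfiable).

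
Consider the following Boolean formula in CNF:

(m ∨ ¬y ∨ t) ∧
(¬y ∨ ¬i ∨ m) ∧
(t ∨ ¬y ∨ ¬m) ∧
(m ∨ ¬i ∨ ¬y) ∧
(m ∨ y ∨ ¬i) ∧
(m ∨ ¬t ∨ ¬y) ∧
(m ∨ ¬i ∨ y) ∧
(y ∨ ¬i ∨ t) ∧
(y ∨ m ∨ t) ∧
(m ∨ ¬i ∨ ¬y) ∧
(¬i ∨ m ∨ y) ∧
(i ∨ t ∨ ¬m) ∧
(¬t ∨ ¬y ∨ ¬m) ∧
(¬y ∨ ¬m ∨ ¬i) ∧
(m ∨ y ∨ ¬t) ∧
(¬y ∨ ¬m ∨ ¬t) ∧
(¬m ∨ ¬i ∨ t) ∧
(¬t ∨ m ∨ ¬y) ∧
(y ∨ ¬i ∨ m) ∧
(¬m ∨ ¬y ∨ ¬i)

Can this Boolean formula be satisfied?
Yes

Yes, the formula is satisfiable.

One satisfying assignment is: m=True, i=False, y=False, t=True

Verification: With this assignment, all 20 clauses evaluate to true.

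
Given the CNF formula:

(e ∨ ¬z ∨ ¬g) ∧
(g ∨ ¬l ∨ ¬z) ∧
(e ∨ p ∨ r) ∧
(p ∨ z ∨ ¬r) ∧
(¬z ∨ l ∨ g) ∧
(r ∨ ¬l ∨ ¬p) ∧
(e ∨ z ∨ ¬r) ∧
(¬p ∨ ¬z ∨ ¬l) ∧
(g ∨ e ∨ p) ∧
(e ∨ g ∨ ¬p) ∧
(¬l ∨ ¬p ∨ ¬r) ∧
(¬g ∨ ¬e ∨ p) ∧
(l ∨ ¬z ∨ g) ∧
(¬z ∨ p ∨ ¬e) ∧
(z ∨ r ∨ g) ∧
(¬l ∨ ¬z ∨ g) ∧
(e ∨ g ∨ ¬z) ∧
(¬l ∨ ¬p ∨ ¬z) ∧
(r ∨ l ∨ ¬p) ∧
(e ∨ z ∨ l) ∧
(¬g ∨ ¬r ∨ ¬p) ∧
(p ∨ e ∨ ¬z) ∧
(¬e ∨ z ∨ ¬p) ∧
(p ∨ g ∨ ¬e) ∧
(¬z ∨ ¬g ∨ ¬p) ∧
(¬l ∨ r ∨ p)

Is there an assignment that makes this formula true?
No

No, the formula is not satisfiable.

No assignment of truth values to the variables can make all 26 clauses true simultaneously.

The formula is UNSAT (unsatisfiable).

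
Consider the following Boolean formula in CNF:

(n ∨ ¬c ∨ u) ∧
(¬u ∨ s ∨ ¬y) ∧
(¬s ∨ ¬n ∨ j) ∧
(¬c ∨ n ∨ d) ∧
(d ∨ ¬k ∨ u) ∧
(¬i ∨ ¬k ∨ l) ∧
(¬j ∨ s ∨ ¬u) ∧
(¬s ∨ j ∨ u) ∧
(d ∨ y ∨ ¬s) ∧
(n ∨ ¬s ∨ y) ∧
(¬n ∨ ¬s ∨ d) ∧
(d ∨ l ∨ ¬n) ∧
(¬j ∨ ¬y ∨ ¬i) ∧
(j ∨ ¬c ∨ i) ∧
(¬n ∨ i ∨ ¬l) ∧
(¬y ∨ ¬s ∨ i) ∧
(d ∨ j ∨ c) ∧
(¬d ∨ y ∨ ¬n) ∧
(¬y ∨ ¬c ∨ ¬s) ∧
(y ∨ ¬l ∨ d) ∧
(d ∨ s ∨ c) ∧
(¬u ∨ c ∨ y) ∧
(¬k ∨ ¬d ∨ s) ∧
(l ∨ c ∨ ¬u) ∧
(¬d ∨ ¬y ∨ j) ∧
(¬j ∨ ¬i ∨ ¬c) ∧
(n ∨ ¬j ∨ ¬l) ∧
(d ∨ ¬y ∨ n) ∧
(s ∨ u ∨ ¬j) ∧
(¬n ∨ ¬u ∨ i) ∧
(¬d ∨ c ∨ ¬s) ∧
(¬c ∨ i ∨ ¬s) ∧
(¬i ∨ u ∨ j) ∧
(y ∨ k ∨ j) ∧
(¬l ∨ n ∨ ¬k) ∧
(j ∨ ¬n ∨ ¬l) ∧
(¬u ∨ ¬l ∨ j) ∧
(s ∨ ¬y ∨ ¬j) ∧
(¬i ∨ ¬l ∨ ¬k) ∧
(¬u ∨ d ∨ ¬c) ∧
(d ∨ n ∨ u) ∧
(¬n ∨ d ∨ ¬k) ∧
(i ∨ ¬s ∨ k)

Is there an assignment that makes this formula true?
No

No, the formula is not satisfiable.

No assignment of truth values to the variables can make all 43 clauses true simultaneously.

The formula is UNSAT (unsatisfiable).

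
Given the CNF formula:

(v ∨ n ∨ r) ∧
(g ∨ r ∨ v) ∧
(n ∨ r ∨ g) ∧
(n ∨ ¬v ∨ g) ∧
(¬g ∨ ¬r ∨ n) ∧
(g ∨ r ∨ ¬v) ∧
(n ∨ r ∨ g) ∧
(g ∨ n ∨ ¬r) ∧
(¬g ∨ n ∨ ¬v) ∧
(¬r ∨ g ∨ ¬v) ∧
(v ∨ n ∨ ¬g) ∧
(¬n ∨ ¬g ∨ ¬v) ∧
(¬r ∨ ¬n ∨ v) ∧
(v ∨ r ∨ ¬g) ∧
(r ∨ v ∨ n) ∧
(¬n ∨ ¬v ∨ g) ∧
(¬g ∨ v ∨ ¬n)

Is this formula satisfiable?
No

No, the formula is not satisfiable.

No assignment of truth values to the variables can make all 17 clauses true simultaneously.

The formula is UNSAT (unsatisfiable).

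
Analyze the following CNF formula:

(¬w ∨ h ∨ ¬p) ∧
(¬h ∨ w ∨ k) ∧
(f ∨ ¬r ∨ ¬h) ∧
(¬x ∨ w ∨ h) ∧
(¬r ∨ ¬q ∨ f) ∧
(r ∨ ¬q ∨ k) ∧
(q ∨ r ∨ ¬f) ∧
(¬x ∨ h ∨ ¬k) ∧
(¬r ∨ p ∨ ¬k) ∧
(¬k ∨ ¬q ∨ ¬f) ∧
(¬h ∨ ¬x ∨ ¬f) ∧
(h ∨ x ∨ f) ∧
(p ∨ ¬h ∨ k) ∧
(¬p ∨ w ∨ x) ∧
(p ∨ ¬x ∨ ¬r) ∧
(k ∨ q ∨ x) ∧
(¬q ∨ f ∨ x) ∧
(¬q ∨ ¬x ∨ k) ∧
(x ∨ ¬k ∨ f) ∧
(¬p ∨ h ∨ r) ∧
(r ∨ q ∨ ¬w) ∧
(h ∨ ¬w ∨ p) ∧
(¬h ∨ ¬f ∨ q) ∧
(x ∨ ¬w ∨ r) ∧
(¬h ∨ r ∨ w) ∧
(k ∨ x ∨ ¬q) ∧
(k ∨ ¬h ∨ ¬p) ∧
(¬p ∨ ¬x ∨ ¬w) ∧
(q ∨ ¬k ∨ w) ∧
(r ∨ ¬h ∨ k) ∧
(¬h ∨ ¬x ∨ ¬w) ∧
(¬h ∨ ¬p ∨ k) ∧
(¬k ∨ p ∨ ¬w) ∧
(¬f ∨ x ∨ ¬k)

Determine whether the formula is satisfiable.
No

No, the formula is not satisfiable.

No assignment of truth values to the variables can make all 34 clauses true simultaneously.

The formula is UNSAT (unsatisfiable).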